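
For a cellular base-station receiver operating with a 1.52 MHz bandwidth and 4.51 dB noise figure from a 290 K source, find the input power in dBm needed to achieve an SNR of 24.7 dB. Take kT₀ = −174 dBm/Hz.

−83.0 dBm

Sensitivity = −174 + 10 log₁₀(B) + NF + SNR_min
= −174 + 61.82 + 4.51 + 24.7
= −82.97 dBm → −83.0 dBm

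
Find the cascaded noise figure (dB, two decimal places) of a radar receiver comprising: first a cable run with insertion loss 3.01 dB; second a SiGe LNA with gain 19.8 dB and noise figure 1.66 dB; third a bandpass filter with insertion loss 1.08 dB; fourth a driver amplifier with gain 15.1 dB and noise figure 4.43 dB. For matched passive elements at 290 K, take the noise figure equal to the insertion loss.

Convert to linear (a loss of L dB is a gain of −L dB): F_i = 10^(NF_i/10), G_i = 10^(G_i,dB/10)
  Stage 1: F_1 = 10^(3.01/10) = 2.000, G_1 = 10^(−3.01/10) = 0.5000
  Stage 2: F_2 = 10^(1.66/10) = 1.466, G_2 = 10^(19.8/10) = 95.50
  Stage 3: F_3 = 10^(1.08/10) = 1.282, G_3 = 10^(−1.08/10) = 0.7798
  Stage 4: F_4 = 10^(4.43/10) = 2.773, G_4 = 10^(15.1/10) = 32.36
Friis cascade:
  F = 2.000 + (1.466 − 1)/0.5000 + (1.282 − 1)/47.75 + (2.773 − 1)/37.24 = 2.984
NF = 10 log₁₀(2.984) = 4.75 dB

4.75 dB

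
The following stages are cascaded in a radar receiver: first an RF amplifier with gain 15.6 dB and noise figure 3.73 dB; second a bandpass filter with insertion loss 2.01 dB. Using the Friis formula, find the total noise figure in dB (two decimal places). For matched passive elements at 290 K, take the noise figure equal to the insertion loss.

3.76 dB

Convert to linear (a loss of L dB is a gain of −L dB): F_i = 10^(NF_i/10), G_i = 10^(G_i,dB/10)
  Stage 1: F_1 = 10^(3.73/10) = 2.360, G_1 = 10^(15.6/10) = 36.31
  Stage 2: F_2 = 10^(2.01/10) = 1.589, G_2 = 10^(−2.01/10) = 0.6295
Friis cascade:
  F = 2.360 + (1.589 − 1)/36.31 = 2.377
NF = 10 log₁₀(2.377) = 3.76 dB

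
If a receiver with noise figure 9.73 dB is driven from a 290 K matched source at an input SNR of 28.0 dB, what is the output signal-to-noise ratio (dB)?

By definition F = SNR_in/SNR_out, so in dB: SNR_out = SNR_in − NF
SNR_out = 28.0 − 9.73 = 18.27 dB

18.27 dB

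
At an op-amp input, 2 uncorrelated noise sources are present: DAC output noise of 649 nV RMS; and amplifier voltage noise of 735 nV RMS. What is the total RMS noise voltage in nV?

Uncorrelated sources add in power (mean-square): V_tot = √(ΣV_i²)
V_tot = √[(6.49×10⁻⁷)² + (7.35×10⁻⁷)²] = 9.81×10⁻⁷ V = 981 nV

981 nV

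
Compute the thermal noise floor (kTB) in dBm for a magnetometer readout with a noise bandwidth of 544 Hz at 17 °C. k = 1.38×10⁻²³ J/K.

T = 17 °C + 273.15 = 290.15 K
P_n = kTB = 1.38×10⁻²³ × 290.15 × 5.44×10² = 2.18×10⁻¹⁸ W
In dBm: 10 log₁₀(2.18×10⁻¹⁸ / 10⁻³) = −146.6 dBm

−146.6 dBm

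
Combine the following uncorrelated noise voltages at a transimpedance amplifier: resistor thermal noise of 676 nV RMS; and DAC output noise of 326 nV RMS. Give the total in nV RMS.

Uncorrelated sources add in power (mean-square): V_tot = √(ΣV_i²)
V_tot = √[(6.76×10⁻⁷)² + (3.26×10⁻⁷)²] = 7.51×10⁻⁷ V = 751 nV

751 nV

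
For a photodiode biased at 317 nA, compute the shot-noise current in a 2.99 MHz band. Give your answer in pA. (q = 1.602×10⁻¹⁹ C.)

551 pA

I_n = √(2qI·B)
2qI·B = 2 × 1.602×10⁻¹⁹ × 3.17×10⁻⁷ × 2.99×10⁶ = 3.04×10⁻¹⁹ A²
I_n = √(3.04×10⁻¹⁹) = 5.51×10⁻¹⁰ A = 551 pA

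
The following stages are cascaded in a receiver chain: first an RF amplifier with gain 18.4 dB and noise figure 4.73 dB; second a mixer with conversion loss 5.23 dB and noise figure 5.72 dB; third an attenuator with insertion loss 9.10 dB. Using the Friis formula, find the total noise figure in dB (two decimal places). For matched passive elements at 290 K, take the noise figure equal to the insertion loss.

Convert to linear (a loss of L dB is a gain of −L dB): F_i = 10^(NF_i/10), G_i = 10^(G_i,dB/10)
  Stage 1: F_1 = 10^(4.73/10) = 2.972, G_1 = 10^(18.4/10) = 69.18
  Stage 2: F_2 = 10^(5.72/10) = 3.733, G_2 = 10^(−5.23/10) = 0.2999
  Stage 3: F_3 = 10^(9.10/10) = 8.128, G_3 = 10^(−9.10/10) = 0.1230
Friis cascade:
  F = 2.972 + (3.733 − 1)/69.18 + (8.128 − 1)/20.75 = 3.355
NF = 10 log₁₀(3.355) = 5.26 dB

5.26 dB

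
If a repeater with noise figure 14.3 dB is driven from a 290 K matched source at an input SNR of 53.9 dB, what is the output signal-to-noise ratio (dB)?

39.6 dB

By definition F = SNR_in/SNR_out, so in dB: SNR_out = SNR_in − NF
SNR_out = 53.9 − 14.3 = 39.6 dB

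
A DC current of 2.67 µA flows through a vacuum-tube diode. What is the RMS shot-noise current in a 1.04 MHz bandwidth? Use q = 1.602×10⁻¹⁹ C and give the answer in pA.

943 pA

I_n = √(2qI·B)
2qI·B = 2 × 1.602×10⁻¹⁹ × 2.67×10⁻⁶ × 1.04×10⁶ = 8.90×10⁻¹⁹ A²
I_n = √(8.90×10⁻¹⁹) = 9.43×10⁻¹⁰ A = 943 pA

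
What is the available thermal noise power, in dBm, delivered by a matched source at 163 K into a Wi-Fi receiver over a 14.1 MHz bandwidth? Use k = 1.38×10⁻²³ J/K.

P_n = kTB = 1.38×10⁻²³ × 163 × 1.41×10⁷ = 3.17×10⁻¹⁴ W
In dBm: 10 log₁₀(3.17×10⁻¹⁴ / 10⁻³) = −105.0 dBm

−105.0 dBm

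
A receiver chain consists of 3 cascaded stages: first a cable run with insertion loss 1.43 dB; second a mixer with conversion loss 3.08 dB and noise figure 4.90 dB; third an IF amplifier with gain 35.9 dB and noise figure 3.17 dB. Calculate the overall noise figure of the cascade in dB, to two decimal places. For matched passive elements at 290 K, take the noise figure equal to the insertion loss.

8.65 dB

Convert to linear (a loss of L dB is a gain of −L dB): F_i = 10^(NF_i/10), G_i = 10^(G_i,dB/10)
  Stage 1: F_1 = 10^(1.43/10) = 1.390, G_1 = 10^(−1.43/10) = 0.7194
  Stage 2: F_2 = 10^(4.90/10) = 3.090, G_2 = 10^(−3.08/10) = 0.4920
  Stage 3: F_3 = 10^(3.17/10) = 2.075, G_3 = 10^(35.9/10) = 3890
Friis cascade:
  F = 1.390 + (3.090 − 1)/0.7194 + (2.075 − 1)/0.3540 = 7.332
NF = 10 log₁₀(7.332) = 8.65 dB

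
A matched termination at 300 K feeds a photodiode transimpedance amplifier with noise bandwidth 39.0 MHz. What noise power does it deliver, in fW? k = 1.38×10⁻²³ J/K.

161 fW

P_n = kTB = 1.38×10⁻²³ × 300 × 3.90×10⁷ = 1.61×10⁻¹³ W = 161 fW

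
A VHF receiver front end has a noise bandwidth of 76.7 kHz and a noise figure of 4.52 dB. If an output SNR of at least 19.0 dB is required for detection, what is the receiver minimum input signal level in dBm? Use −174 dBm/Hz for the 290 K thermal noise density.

Sensitivity = −174 + 10 log₁₀(B) + NF + SNR_min
= −174 + 48.85 + 4.52 + 19.0
= −101.63 dBm → −101.6 dBm

−101.6 dBm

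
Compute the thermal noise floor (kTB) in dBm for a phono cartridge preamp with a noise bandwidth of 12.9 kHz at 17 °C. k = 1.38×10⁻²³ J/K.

T = 17 °C + 273.15 = 290.15 K
P_n = kTB = 1.38×10⁻²³ × 290.15 × 1.29×10⁴ = 5.17×10⁻¹⁷ W
In dBm: 10 log₁₀(5.17×10⁻¹⁷ / 10⁻³) = −132.9 dBm

−132.9 dBm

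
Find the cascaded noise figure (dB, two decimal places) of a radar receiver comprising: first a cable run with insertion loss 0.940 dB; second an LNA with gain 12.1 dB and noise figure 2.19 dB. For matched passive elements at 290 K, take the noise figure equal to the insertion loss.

3.13 dB

Convert to linear (a loss of L dB is a gain of −L dB): F_i = 10^(NF_i/10), G_i = 10^(G_i,dB/10)
  Stage 1: F_1 = 10^(0.940/10) = 1.242, G_1 = 10^(−0.940/10) = 0.8054
  Stage 2: F_2 = 10^(2.19/10) = 1.656, G_2 = 10^(12.1/10) = 16.22
Friis cascade:
  F = 1.242 + (1.656 − 1)/0.8054 = 2.056
NF = 10 log₁₀(2.056) = 3.13 dB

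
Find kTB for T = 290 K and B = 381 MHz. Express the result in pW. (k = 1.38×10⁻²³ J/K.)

1.52 pW

P_n = kTB = 1.38×10⁻²³ × 290 × 3.81×10⁸ = 1.52×10⁻¹² W = 1.52 pW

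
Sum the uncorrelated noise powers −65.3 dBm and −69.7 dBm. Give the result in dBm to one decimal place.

Convert to linear, add, convert back:
P₁ = 2.95×10⁻¹⁰ W, P₂ = 1.07×10⁻¹⁰ W
P_tot = 4.02×10⁻¹⁰ W → 10 log₁₀(P_tot / 10⁻³) = −64.0 dBm

−64.0 dBm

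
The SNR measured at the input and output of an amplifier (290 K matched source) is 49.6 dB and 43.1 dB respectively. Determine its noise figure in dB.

6.5 dB

NF (dB) = SNR_in(dB) − SNR_out(dB) when the source is at T₀
NF = 49.6 − 43.1 = 6.5 dB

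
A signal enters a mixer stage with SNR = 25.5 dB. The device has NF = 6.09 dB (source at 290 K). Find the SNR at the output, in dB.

By definition F = SNR_in/SNR_out, so in dB: SNR_out = SNR_in − NF
SNR_out = 25.5 − 6.09 = 19.41 dB

19.41 dB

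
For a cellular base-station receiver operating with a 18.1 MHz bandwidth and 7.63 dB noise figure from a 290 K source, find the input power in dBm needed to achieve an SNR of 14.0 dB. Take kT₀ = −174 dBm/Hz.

−79.8 dBm

Sensitivity = −174 + 10 log₁₀(B) + NF + SNR_min
= −174 + 72.58 + 7.63 + 14.0
= −79.79 dBm → −79.8 dBm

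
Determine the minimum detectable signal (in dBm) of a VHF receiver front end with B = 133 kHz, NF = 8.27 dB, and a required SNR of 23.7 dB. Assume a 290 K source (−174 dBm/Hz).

Sensitivity = −174 + 10 log₁₀(B) + NF + SNR_min
= −174 + 51.24 + 8.27 + 23.7
= −90.79 dBm → −90.8 dBm

−90.8 dBm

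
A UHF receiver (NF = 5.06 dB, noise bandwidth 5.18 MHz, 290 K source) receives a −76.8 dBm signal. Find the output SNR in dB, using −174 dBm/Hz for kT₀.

25.0 dB

Noise floor: N = −174 + 10 log₁₀(B) + NF
10 log₁₀(5.18×10⁶) = 67.14 dB
N = −174 + 67.14 + 5.06 = −101.80 dBm
SNR = P_sig − N = −76.8 − (−101.80) = 25.00 dB → 25.0 dB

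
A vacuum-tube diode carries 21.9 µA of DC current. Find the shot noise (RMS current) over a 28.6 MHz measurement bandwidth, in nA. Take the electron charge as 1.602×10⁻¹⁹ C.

14.2 nA

I_n = √(2qI·B)
2qI·B = 2 × 1.602×10⁻¹⁹ × 2.19×10⁻⁵ × 2.86×10⁷ = 2.01×10⁻¹⁶ A²
I_n = √(2.01×10⁻¹⁶) = 1.42×10⁻⁸ A = 14.2 nA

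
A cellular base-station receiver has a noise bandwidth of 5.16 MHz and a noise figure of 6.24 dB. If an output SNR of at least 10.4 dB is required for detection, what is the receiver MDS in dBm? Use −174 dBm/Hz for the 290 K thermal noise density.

−90.2 dBm

Sensitivity = −174 + 10 log₁₀(B) + NF + SNR_min
= −174 + 67.13 + 6.24 + 10.4
= −90.23 dBm → −90.2 dBm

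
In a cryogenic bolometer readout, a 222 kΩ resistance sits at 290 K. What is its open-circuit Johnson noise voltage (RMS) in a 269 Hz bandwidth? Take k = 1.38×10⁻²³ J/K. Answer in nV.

978 nV

V_n = √(4kTRB)
4kTRB = 4 × 1.38×10⁻²³ × 290 × 2.22×10⁵ × 2.69×10² = 9.56×10⁻¹³ V²
V_n = √(9.56×10⁻¹³) = 9.78×10⁻⁷ V = 978 nV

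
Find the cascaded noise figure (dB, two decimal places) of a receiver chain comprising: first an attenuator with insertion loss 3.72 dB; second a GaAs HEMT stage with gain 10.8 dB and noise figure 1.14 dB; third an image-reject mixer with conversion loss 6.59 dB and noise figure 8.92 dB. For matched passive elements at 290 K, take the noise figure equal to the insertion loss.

Convert to linear (a loss of L dB is a gain of −L dB): F_i = 10^(NF_i/10), G_i = 10^(G_i,dB/10)
  Stage 1: F_1 = 10^(3.72/10) = 2.355, G_1 = 10^(−3.72/10) = 0.4246
  Stage 2: F_2 = 10^(1.14/10) = 1.300, G_2 = 10^(10.8/10) = 12.02
  Stage 3: F_3 = 10^(8.92/10) = 7.798, G_3 = 10^(−6.59/10) = 0.2193
Friis cascade:
  F = 2.355 + (1.300 − 1)/0.4246 + (7.798 − 1)/5.105 = 4.394
NF = 10 log₁₀(4.394) = 6.43 dB

6.43 dB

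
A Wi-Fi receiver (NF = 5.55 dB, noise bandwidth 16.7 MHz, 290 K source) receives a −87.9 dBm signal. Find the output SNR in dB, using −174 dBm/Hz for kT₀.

8.3 dB

Noise floor: N = −174 + 10 log₁₀(B) + NF
10 log₁₀(1.67×10⁷) = 72.23 dB
N = −174 + 72.23 + 5.55 = −96.22 dBm
SNR = P_sig − N = −87.9 − (−96.22) = 8.32 dB → 8.3 dB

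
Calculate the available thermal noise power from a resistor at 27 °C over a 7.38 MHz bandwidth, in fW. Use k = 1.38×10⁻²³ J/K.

T = 27 °C + 273.15 = 300.15 K
P_n = kTB = 1.38×10⁻²³ × 300.15 × 7.38×10⁶ = 3.06×10⁻¹⁴ W = 30.6 fW

30.6 fW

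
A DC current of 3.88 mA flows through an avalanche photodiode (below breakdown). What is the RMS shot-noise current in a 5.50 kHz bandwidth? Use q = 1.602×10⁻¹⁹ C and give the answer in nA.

I_n = √(2qI·B)
2qI·B = 2 × 1.602×10⁻¹⁹ × 3.88×10⁻³ × 5.50×10³ = 6.84×10⁻¹⁸ A²
I_n = √(6.84×10⁻¹⁸) = 2.61×10⁻⁹ A = 2.61 nA

2.61 nA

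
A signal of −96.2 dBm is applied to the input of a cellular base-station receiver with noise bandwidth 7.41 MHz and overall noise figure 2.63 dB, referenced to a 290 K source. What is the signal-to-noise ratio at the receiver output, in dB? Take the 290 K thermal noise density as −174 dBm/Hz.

6.5 dB

Noise floor: N = −174 + 10 log₁₀(B) + NF
10 log₁₀(7.41×10⁶) = 68.7 dB
N = −174 + 68.7 + 2.63 = −102.67 dBm
SNR = P_sig − N = −96.2 − (−102.67) = 6.47 dB → 6.5 dB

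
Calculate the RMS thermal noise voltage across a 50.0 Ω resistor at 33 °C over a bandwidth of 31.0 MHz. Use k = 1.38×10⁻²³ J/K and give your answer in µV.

T = 33 °C + 273.15 = 306.15 K
V_n = √(4kTRB)
4kTRB = 4 × 1.38×10⁻²³ × 306.15 × 5.00×10¹ × 3.10×10⁷ = 2.62×10⁻¹¹ V²
V_n = √(2.62×10⁻¹¹) = 5.12×10⁻⁶ V = 5.12 µV

5.12 µV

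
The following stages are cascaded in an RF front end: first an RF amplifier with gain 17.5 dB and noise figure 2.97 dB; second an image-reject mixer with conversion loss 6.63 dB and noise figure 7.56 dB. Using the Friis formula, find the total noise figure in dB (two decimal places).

3.15 dB

Convert to linear (a loss of L dB is a gain of −L dB): F_i = 10^(NF_i/10), G_i = 10^(G_i,dB/10)
  Stage 1: F_1 = 10^(2.97/10) = 1.982, G_1 = 10^(17.5/10) = 56.23
  Stage 2: F_2 = 10^(7.56/10) = 5.702, G_2 = 10^(−6.63/10) = 0.2173
Friis cascade:
  F = 1.982 + (5.702 − 1)/56.23 = 2.065
NF = 10 log₁₀(2.065) = 3.15 dB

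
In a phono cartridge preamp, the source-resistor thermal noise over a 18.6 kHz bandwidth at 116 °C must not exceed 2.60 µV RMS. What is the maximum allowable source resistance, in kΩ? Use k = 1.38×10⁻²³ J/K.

16.9 kΩ

T = 116 °C + 273.15 = 389.15 K
Johnson–Nyquist: V_n = √(4kTRB) ⇒ R = V_n² / (4kTB)
4kTB = 4 × 1.38×10⁻²³ × 389.15 × 1.86×10⁴ = 4.00×10⁻¹⁶
R = (2.60×10⁻⁶)² / 4.00×10⁻¹⁶ = 1.69×10⁴ Ω = 16.9 kΩ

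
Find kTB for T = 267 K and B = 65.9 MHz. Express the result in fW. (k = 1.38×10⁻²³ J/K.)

P_n = kTB = 1.38×10⁻²³ × 267 × 6.59×10⁷ = 2.43×10⁻¹³ W = 243 fW

243 fW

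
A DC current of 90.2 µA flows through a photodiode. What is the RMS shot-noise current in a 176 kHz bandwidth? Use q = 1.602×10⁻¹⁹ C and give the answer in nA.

I_n = √(2qI·B)
2qI·B = 2 × 1.602×10⁻¹⁹ × 9.02×10⁻⁵ × 1.76×10⁵ = 5.09×10⁻¹⁸ A²
I_n = √(5.09×10⁻¹⁸) = 2.26×10⁻⁹ A = 2.26 nA

2.26 nA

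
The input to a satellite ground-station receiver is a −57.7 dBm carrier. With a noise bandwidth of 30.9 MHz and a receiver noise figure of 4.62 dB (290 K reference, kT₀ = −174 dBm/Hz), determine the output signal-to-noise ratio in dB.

Noise floor: N = −174 + 10 log₁₀(B) + NF
10 log₁₀(3.09×10⁷) = 74.9 dB
N = −174 + 74.9 + 4.62 = −94.48 dBm
SNR = P_sig − N = −57.7 − (−94.48) = 36.78 dB → 36.8 dB

36.8 dB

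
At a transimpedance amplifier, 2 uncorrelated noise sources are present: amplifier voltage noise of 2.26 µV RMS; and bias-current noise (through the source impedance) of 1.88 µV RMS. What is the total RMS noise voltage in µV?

2.94 µV

Uncorrelated sources add in power (mean-square): V_tot = √(ΣV_i²)
V_tot = √[(2.26×10⁻⁶)² + (1.88×10⁻⁶)²] = 2.94×10⁻⁶ V = 2.94 µV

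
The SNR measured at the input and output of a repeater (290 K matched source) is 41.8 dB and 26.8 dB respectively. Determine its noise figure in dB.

NF (dB) = SNR_in(dB) − SNR_out(dB) when the source is at T₀
NF = 41.8 − 26.8 = 15.0 dB

15.0 dB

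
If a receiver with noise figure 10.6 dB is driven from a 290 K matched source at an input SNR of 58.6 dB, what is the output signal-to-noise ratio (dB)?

By definition F = SNR_in/SNR_out, so in dB: SNR_out = SNR_in − NF
SNR_out = 58.6 − 10.6 = 48.0 dB

48.0 dB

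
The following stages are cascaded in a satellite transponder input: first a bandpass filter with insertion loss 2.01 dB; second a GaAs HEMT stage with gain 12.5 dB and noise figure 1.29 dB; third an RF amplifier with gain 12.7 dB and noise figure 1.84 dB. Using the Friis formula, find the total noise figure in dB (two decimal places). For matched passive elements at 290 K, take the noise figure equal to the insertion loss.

Convert to linear (a loss of L dB is a gain of −L dB): F_i = 10^(NF_i/10), G_i = 10^(G_i,dB/10)
  Stage 1: F_1 = 10^(2.01/10) = 1.589, G_1 = 10^(−2.01/10) = 0.6295
  Stage 2: F_2 = 10^(1.29/10) = 1.346, G_2 = 10^(12.5/10) = 17.78
  Stage 3: F_3 = 10^(1.84/10) = 1.528, G_3 = 10^(12.7/10) = 18.62
Friis cascade:
  F = 1.589 + (1.346 − 1)/0.6295 + (1.528 − 1)/11.19 = 2.185
NF = 10 log₁₀(2.185) = 3.39 dB

3.39 dB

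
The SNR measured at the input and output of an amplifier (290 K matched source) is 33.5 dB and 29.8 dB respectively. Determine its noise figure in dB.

NF (dB) = SNR_in(dB) − SNR_out(dB) when the source is at T₀
NF = 33.5 − 29.8 = 3.7 dB

3.7 dB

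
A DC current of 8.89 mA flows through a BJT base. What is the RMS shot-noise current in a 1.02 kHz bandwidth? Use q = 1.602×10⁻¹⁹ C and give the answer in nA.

I_n = √(2qI·B)
2qI·B = 2 × 1.602×10⁻¹⁹ × 8.89×10⁻³ × 1.02×10³ = 2.91×10⁻¹⁸ A²
I_n = √(2.91×10⁻¹⁸) = 1.70×10⁻⁹ A = 1.70 nA

1.70 nA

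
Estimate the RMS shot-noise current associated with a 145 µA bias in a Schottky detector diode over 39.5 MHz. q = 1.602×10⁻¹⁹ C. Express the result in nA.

I_n = √(2qI·B)
2qI·B = 2 × 1.602×10⁻¹⁹ × 1.45×10⁻⁴ × 3.95×10⁷ = 1.84×10⁻¹⁵ A²
I_n = √(1.84×10⁻¹⁵) = 4.28×10⁻⁸ A = 42.8 nA

42.8 nA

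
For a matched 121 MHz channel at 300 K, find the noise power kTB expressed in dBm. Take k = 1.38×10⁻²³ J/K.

P_n = kTB = 1.38×10⁻²³ × 300 × 1.21×10⁸ = 5.01×10⁻¹³ W
In dBm: 10 log₁₀(5.01×10⁻¹³ / 10⁻³) = −93.0 dBm

−93.0 dBm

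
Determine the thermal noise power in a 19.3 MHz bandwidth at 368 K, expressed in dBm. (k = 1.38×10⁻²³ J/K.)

−100.1 dBm

P_n = kTB = 1.38×10⁻²³ × 368 × 1.93×10⁷ = 9.80×10⁻¹⁴ W
In dBm: 10 log₁₀(9.80×10⁻¹⁴ / 10⁻³) = −100.1 dBm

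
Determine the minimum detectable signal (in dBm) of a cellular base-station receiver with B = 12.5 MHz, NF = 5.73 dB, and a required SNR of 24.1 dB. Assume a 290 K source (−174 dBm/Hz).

−73.2 dBm

Sensitivity = −174 + 10 log₁₀(B) + NF + SNR_min
= −174 + 70.97 + 5.73 + 24.1
= −73.20 dBm → −73.2 dBm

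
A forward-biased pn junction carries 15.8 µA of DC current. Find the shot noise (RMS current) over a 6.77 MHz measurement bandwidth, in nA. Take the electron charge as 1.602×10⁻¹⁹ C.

5.85 nA

I_n = √(2qI·B)
2qI·B = 2 × 1.602×10⁻¹⁹ × 1.58×10⁻⁵ × 6.77×10⁶ = 3.43×10⁻¹⁷ A²
I_n = √(3.43×10⁻¹⁷) = 5.85×10⁻⁹ A = 5.85 nA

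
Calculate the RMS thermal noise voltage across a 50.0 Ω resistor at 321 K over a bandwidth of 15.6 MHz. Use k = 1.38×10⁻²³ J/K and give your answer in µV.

3.72 µV

V_n = √(4kTRB)
4kTRB = 4 × 1.38×10⁻²³ × 321 × 5.00×10¹ × 1.56×10⁷ = 1.38×10⁻¹¹ V²
V_n = √(1.38×10⁻¹¹) = 3.72×10⁻⁶ V = 3.72 µV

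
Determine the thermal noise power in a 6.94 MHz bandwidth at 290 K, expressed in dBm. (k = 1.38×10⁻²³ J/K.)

−105.6 dBm

P_n = kTB = 1.38×10⁻²³ × 290 × 6.94×10⁶ = 2.78×10⁻¹⁴ W
In dBm: 10 log₁₀(2.78×10⁻¹⁴ / 10⁻³) = −105.6 dBm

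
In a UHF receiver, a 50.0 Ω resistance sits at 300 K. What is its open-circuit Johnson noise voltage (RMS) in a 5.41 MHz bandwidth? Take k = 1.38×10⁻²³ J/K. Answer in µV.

2.12 µV

V_n = √(4kTRB)
4kTRB = 4 × 1.38×10⁻²³ × 300 × 5.00×10¹ × 5.41×10⁶ = 4.48×10⁻¹² V²
V_n = √(4.48×10⁻¹²) = 2.12×10⁻⁶ V = 2.12 µV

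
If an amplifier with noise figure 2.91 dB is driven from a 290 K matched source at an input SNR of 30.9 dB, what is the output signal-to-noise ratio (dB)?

By definition F = SNR_in/SNR_out, so in dB: SNR_out = SNR_in − NF
SNR_out = 30.9 − 2.91 = 27.99 dB

27.99 dB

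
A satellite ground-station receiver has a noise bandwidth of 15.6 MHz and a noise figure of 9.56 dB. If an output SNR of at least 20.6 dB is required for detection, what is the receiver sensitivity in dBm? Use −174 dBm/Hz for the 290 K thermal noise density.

−71.9 dBm

Sensitivity = −174 + 10 log₁₀(B) + NF + SNR_min
= −174 + 71.93 + 9.56 + 20.6
= −71.91 dBm → −71.9 dBm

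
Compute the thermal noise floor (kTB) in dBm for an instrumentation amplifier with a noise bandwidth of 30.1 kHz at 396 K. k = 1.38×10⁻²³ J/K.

P_n = kTB = 1.38×10⁻²³ × 396 × 3.01×10⁴ = 1.64×10⁻¹⁶ W
In dBm: 10 log₁₀(1.64×10⁻¹⁶ / 10⁻³) = −127.8 dBm

−127.8 dBm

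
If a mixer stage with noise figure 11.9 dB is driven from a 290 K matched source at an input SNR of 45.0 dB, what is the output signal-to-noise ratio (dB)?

33.1 dB

By definition F = SNR_in/SNR_out, so in dB: SNR_out = SNR_in − NF
SNR_out = 45.0 − 11.9 = 33.1 dB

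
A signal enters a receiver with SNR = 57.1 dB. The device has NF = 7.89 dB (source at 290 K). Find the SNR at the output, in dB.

49.21 dB

By definition F = SNR_in/SNR_out, so in dB: SNR_out = SNR_in − NF
SNR_out = 57.1 − 7.89 = 49.21 dB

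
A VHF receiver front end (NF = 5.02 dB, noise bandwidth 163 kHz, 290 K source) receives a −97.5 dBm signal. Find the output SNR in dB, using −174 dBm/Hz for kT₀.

19.4 dB

Noise floor: N = −174 + 10 log₁₀(B) + NF
10 log₁₀(1.63×10⁵) = 52.12 dB
N = −174 + 52.12 + 5.02 = −116.86 dBm
SNR = P_sig − N = −97.5 − (−116.86) = 19.36 dB → 19.4 dB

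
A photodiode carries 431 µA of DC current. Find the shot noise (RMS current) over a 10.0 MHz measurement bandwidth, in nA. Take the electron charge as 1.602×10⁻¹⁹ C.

I_n = √(2qI·B)
2qI·B = 2 × 1.602×10⁻¹⁹ × 4.31×10⁻⁴ × 1.00×10⁷ = 1.38×10⁻¹⁵ A²
I_n = √(1.38×10⁻¹⁵) = 3.72×10⁻⁸ A = 37.2 nA

37.2 nA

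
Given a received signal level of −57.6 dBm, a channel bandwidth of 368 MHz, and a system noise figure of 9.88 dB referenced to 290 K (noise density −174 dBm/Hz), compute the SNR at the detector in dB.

20.9 dB

Noise floor: N = −174 + 10 log₁₀(B) + NF
10 log₁₀(3.68×10⁸) = 85.66 dB
N = −174 + 85.66 + 9.88 = −78.46 dBm
SNR = P_sig − N = −57.6 − (−78.46) = 20.86 dB → 20.9 dB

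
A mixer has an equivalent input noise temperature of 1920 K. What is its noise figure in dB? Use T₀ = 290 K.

F = 1 + T_e/T₀ = 1 + 1920/290 = 7.62069
NF = 10 log₁₀(7.62069) = 8.82 dB

8.82 dB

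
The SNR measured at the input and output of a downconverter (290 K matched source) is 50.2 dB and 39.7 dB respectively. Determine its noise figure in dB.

NF (dB) = SNR_in(dB) − SNR_out(dB) when the source is at T₀
NF = 50.2 − 39.7 = 10.5 dB

10.5 dB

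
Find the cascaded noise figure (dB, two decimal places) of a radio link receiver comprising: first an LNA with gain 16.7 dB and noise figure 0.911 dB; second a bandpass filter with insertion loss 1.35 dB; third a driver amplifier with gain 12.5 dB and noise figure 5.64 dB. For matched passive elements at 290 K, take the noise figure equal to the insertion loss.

1.20 dB

Convert to linear (a loss of L dB is a gain of −L dB): F_i = 10^(NF_i/10), G_i = 10^(G_i,dB/10)
  Stage 1: F_1 = 10^(0.911/10) = 1.233, G_1 = 10^(16.7/10) = 46.77
  Stage 2: F_2 = 10^(1.35/10) = 1.365, G_2 = 10^(−1.35/10) = 0.7328
  Stage 3: F_3 = 10^(5.64/10) = 3.664, G_3 = 10^(12.5/10) = 17.78
Friis cascade:
  F = 1.233 + (1.365 − 1)/46.77 + (3.664 − 1)/34.28 = 1.319
NF = 10 log₁₀(1.319) = 1.20 dB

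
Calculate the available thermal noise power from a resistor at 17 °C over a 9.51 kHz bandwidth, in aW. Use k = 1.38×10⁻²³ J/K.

T = 17 °C + 273.15 = 290.15 K
P_n = kTB = 1.38×10⁻²³ × 290.15 × 9.51×10³ = 3.81×10⁻¹⁷ W = 38.1 aW

38.1 aW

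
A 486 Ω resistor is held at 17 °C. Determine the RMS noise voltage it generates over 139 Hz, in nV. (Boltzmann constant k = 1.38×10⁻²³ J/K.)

T = 17 °C + 273.15 = 290.15 K
V_n = √(4kTRB)
4kTRB = 4 × 1.38×10⁻²³ × 290.15 × 4.86×10² × 1.39×10² = 1.08×10⁻¹⁵ V²
V_n = √(1.08×10⁻¹⁵) = 3.29×10⁻⁸ V = 32.9 nV

32.9 nV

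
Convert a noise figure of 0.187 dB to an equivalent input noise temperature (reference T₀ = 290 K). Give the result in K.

12.8 K

F = 10^(0.187/10) = 1.044
T_e = (F − 1)·T₀ = (1.044 − 1) × 290 = 12.8 K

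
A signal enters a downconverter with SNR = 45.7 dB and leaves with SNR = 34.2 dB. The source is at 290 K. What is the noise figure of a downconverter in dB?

11.5 dB

NF (dB) = SNR_in(dB) − SNR_out(dB) when the source is at T₀
NF = 45.7 − 34.2 = 11.5 dB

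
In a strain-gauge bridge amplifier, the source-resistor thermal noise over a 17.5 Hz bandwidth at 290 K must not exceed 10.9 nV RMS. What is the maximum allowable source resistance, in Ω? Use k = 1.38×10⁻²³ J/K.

424 Ω

Johnson–Nyquist: V_n = √(4kTRB) ⇒ R = V_n² / (4kTB)
4kTB = 4 × 1.38×10⁻²³ × 290 × 1.75×10¹ = 2.80×10⁻¹⁹
R = (1.09×10⁻⁸)² / 2.80×10⁻¹⁹ = 4.24×10² Ω = 424 Ω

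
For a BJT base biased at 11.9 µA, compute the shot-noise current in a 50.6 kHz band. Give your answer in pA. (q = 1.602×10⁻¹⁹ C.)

439 pA

I_n = √(2qI·B)
2qI·B = 2 × 1.602×10⁻¹⁹ × 1.19×10⁻⁵ × 5.06×10⁴ = 1.93×10⁻¹⁹ A²
I_n = √(1.93×10⁻¹⁹) = 4.39×10⁻¹⁰ A = 439 pA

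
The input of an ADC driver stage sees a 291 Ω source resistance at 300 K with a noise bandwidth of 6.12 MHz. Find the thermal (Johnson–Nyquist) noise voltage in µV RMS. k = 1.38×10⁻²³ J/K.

5.43 µV

V_n = √(4kTRB)
4kTRB = 4 × 1.38×10⁻²³ × 300 × 2.91×10² × 6.12×10⁶ = 2.95×10⁻¹¹ V²
V_n = √(2.95×10⁻¹¹) = 5.43×10⁻⁶ V = 5.43 µV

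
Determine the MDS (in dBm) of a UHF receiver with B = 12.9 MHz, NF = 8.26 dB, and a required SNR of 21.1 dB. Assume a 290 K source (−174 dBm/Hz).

Sensitivity = −174 + 10 log₁₀(B) + NF + SNR_min
= −174 + 71.11 + 8.26 + 21.1
= −73.53 dBm → −73.5 dBm

−73.5 dBm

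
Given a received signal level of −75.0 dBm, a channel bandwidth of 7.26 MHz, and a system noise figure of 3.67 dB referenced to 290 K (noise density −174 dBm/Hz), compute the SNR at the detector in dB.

Noise floor: N = −174 + 10 log₁₀(B) + NF
10 log₁₀(7.26×10⁶) = 68.61 dB
N = −174 + 68.61 + 3.67 = −101.72 dBm
SNR = P_sig − N = −75.0 − (−101.72) = 26.72 dB → 26.7 dB

26.7 dB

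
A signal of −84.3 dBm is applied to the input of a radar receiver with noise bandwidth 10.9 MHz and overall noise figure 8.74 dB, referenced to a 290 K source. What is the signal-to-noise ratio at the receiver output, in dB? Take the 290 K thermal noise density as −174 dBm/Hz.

Noise floor: N = −174 + 10 log₁₀(B) + NF
10 log₁₀(1.09×10⁷) = 70.37 dB
N = −174 + 70.37 + 8.74 = −94.89 dBm
SNR = P_sig − N = −84.3 − (−94.89) = 10.59 dB → 10.6 dB

10.6 dB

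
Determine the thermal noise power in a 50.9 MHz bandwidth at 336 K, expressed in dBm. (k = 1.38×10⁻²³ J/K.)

−96.3 dBm

P_n = kTB = 1.38×10⁻²³ × 336 × 5.09×10⁷ = 2.36×10⁻¹³ W
In dBm: 10 log₁₀(2.36×10⁻¹³ / 10⁻³) = −96.3 dBm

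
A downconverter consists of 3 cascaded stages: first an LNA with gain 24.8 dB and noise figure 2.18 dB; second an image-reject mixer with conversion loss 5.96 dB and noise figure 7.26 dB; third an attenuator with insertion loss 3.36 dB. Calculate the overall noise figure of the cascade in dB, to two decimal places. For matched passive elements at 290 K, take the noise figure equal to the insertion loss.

2.26 dB

Convert to linear (a loss of L dB is a gain of −L dB): F_i = 10^(NF_i/10), G_i = 10^(G_i,dB/10)
  Stage 1: F_1 = 10^(2.18/10) = 1.652, G_1 = 10^(24.8/10) = 302.0
  Stage 2: F_2 = 10^(7.26/10) = 5.321, G_2 = 10^(−5.96/10) = 0.2535
  Stage 3: F_3 = 10^(3.36/10) = 2.168, G_3 = 10^(−3.36/10) = 0.4613
Friis cascade:
  F = 1.652 + (5.321 − 1)/302.0 + (2.168 − 1)/76.56 = 1.682
NF = 10 log₁₀(1.682) = 2.26 dB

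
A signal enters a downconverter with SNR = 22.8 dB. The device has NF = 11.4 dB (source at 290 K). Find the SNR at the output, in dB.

11.4 dB

By definition F = SNR_in/SNR_out, so in dB: SNR_out = SNR_in − NF
SNR_out = 22.8 − 11.4 = 11.4 dB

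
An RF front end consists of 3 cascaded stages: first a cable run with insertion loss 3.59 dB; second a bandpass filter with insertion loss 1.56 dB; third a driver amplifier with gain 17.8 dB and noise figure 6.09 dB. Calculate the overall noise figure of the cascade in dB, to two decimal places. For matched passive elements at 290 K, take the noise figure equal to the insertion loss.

11.24 dB

Convert to linear (a loss of L dB is a gain of −L dB): F_i = 10^(NF_i/10), G_i = 10^(G_i,dB/10)
  Stage 1: F_1 = 10^(3.59/10) = 2.286, G_1 = 10^(−3.59/10) = 0.4375
  Stage 2: F_2 = 10^(1.56/10) = 1.432, G_2 = 10^(−1.56/10) = 0.6982
  Stage 3: F_3 = 10^(6.09/10) = 4.064, G_3 = 10^(17.8/10) = 60.26
Friis cascade:
  F = 2.286 + (1.432 − 1)/0.4375 + (4.064 − 1)/0.3055 = 13.30
NF = 10 log₁₀(13.30) = 11.24 dB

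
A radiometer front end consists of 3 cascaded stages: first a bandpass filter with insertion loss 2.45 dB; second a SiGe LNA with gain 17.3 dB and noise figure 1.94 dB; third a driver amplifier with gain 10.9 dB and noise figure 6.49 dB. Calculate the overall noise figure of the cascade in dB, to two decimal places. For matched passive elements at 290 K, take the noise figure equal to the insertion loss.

4.57 dB

Convert to linear (a loss of L dB is a gain of −L dB): F_i = 10^(NF_i/10), G_i = 10^(G_i,dB/10)
  Stage 1: F_1 = 10^(2.45/10) = 1.758, G_1 = 10^(−2.45/10) = 0.5689
  Stage 2: F_2 = 10^(1.94/10) = 1.563, G_2 = 10^(17.3/10) = 53.70
  Stage 3: F_3 = 10^(6.49/10) = 4.457, G_3 = 10^(10.9/10) = 12.30
Friis cascade:
  F = 1.758 + (1.563 − 1)/0.5689 + (4.457 − 1)/30.55 = 2.861
NF = 10 log₁₀(2.861) = 4.57 dB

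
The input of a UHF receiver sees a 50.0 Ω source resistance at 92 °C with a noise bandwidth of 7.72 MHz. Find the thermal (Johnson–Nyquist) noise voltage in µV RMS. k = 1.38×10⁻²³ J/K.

T = 92 °C + 273.15 = 365.15 K
V_n = √(4kTRB)
4kTRB = 4 × 1.38×10⁻²³ × 365.15 × 5.00×10¹ × 7.72×10⁶ = 7.78×10⁻¹² V²
V_n = √(7.78×10⁻¹²) = 2.79×10⁻⁶ V = 2.79 µV

2.79 µV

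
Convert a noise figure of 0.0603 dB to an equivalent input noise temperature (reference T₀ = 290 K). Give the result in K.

F = 10^(0.0603/10) = 1.01398
T_e = (F − 1)·T₀ = (1.01398 − 1) × 290 = 4.05 K

4.05 K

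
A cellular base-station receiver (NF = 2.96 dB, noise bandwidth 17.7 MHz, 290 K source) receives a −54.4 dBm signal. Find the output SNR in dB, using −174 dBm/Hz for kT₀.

44.2 dB

Noise floor: N = −174 + 10 log₁₀(B) + NF
10 log₁₀(1.77×10⁷) = 72.48 dB
N = −174 + 72.48 + 2.96 = −98.56 dBm
SNR = P_sig − N = −54.4 − (−98.56) = 44.16 dB → 44.2 dB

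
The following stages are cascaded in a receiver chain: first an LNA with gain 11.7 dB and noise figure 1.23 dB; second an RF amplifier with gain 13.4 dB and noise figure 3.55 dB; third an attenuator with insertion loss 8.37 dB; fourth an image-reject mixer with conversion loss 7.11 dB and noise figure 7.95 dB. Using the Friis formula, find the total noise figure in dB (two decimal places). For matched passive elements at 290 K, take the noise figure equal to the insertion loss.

1.88 dB

Convert to linear (a loss of L dB is a gain of −L dB): F_i = 10^(NF_i/10), G_i = 10^(G_i,dB/10)
  Stage 1: F_1 = 10^(1.23/10) = 1.327, G_1 = 10^(11.7/10) = 14.79
  Stage 2: F_2 = 10^(3.55/10) = 2.265, G_2 = 10^(13.4/10) = 21.88
  Stage 3: F_3 = 10^(8.37/10) = 6.871, G_3 = 10^(−8.37/10) = 0.1455
  Stage 4: F_4 = 10^(7.95/10) = 6.237, G_4 = 10^(−7.11/10) = 0.1945
Friis cascade:
  F = 1.327 + (2.265 − 1)/14.79 + (6.871 − 1)/323.6 + (6.237 − 1)/47.10 = 1.542
NF = 10 log₁₀(1.542) = 1.88 dB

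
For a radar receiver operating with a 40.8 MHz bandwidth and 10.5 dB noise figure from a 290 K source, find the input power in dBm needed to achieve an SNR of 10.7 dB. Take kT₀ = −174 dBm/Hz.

Sensitivity = −174 + 10 log₁₀(B) + NF + SNR_min
= −174 + 76.11 + 10.5 + 10.7
= −76.69 dBm → −76.7 dBm

−76.7 dBm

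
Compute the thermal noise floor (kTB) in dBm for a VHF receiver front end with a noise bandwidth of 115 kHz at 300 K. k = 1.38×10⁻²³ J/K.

−123.2 dBm

P_n = kTB = 1.38×10⁻²³ × 300 × 1.15×10⁵ = 4.76×10⁻¹⁶ W
In dBm: 10 log₁₀(4.76×10⁻¹⁶ / 10⁻³) = −123.2 dBm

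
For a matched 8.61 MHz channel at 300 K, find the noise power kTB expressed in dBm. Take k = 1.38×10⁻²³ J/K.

−104.5 dBm

P_n = kTB = 1.38×10⁻²³ × 300 × 8.61×10⁶ = 3.56×10⁻¹⁴ W
In dBm: 10 log₁₀(3.56×10⁻¹⁴ / 10⁻³) = −104.5 dBm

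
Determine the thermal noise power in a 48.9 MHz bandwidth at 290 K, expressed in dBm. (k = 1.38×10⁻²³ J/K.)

P_n = kTB = 1.38×10⁻²³ × 290 × 4.89×10⁷ = 1.96×10⁻¹³ W
In dBm: 10 log₁₀(1.96×10⁻¹³ / 10⁻³) = −97.1 dBm

−97.1 dBm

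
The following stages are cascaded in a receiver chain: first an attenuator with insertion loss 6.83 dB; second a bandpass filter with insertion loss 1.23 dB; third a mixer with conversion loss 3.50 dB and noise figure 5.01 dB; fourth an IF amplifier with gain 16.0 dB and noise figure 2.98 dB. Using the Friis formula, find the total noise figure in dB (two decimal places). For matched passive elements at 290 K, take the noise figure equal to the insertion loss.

Convert to linear (a loss of L dB is a gain of −L dB): F_i = 10^(NF_i/10), G_i = 10^(G_i,dB/10)
  Stage 1: F_1 = 10^(6.83/10) = 4.819, G_1 = 10^(−6.83/10) = 0.2075
  Stage 2: F_2 = 10^(1.23/10) = 1.327, G_2 = 10^(−1.23/10) = 0.7534
  Stage 3: F_3 = 10^(5.01/10) = 3.170, G_3 = 10^(−3.50/10) = 0.4467
  Stage 4: F_4 = 10^(2.98/10) = 1.986, G_4 = 10^(16.0/10) = 39.81
Friis cascade:
  F = 4.819 + (1.327 − 1)/0.2075 + (3.170 − 1)/0.1563 + (1.986 − 1)/0.06982 = 34.40
NF = 10 log₁₀(34.40) = 15.37 dB

15.37 dB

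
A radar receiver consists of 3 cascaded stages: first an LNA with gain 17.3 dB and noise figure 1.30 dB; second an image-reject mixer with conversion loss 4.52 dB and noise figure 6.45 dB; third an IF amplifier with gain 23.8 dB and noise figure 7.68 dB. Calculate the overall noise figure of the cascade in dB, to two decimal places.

Convert to linear (a loss of L dB is a gain of −L dB): F_i = 10^(NF_i/10), G_i = 10^(G_i,dB/10)
  Stage 1: F_1 = 10^(1.30/10) = 1.349, G_1 = 10^(17.3/10) = 53.70
  Stage 2: F_2 = 10^(6.45/10) = 4.416, G_2 = 10^(−4.52/10) = 0.3532
  Stage 3: F_3 = 10^(7.68/10) = 5.861, G_3 = 10^(23.8/10) = 239.9
Friis cascade:
  F = 1.349 + (4.416 − 1)/53.70 + (5.861 − 1)/18.97 = 1.669
NF = 10 log₁₀(1.669) = 2.22 dB

2.22 dB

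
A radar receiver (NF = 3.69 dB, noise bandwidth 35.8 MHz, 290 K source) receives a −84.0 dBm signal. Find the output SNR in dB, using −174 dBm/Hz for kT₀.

Noise floor: N = −174 + 10 log₁₀(B) + NF
10 log₁₀(3.58×10⁷) = 75.54 dB
N = −174 + 75.54 + 3.69 = −94.77 dBm
SNR = P_sig − N = −84.0 − (−94.77) = 10.77 dB → 10.8 dB

10.8 dB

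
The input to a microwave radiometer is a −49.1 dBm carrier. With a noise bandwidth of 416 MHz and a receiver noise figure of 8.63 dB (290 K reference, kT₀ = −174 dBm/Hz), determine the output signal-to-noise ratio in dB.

Noise floor: N = −174 + 10 log₁₀(B) + NF
10 log₁₀(4.16×10⁸) = 86.19 dB
N = −174 + 86.19 + 8.63 = −79.18 dBm
SNR = P_sig − N = −49.1 − (−79.18) = 30.08 dB → 30.1 dB

30.1 dB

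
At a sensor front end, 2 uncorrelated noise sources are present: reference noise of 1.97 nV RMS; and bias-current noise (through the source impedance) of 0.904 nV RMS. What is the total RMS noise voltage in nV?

Uncorrelated sources add in power (mean-square): V_tot = √(ΣV_i²)
V_tot = √[(1.97×10⁻⁹)² + (9.04×10⁻¹⁰)²] = 2.17×10⁻⁹ V = 2.17 nV

2.17 nV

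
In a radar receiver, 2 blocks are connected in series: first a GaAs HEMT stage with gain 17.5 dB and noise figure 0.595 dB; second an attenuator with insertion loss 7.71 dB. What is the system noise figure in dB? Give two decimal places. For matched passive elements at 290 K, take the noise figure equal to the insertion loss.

0.91 dB

Convert to linear (a loss of L dB is a gain of −L dB): F_i = 10^(NF_i/10), G_i = 10^(G_i,dB/10)
  Stage 1: F_1 = 10^(0.595/10) = 1.147, G_1 = 10^(17.5/10) = 56.23
  Stage 2: F_2 = 10^(7.71/10) = 5.902, G_2 = 10^(−7.71/10) = 0.1694
Friis cascade:
  F = 1.147 + (5.902 − 1)/56.23 = 1.234
NF = 10 log₁₀(1.234) = 0.91 dB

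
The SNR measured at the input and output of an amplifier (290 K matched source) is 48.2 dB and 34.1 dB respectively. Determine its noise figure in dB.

14.1 dB

NF (dB) = SNR_in(dB) − SNR_out(dB) when the source is at T₀
NF = 48.2 − 34.1 = 14.1 dB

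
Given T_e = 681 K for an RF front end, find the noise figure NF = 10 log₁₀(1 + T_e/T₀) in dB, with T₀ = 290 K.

5.25 dB

F = 1 + T_e/T₀ = 1 + 681/290 = 3.34828
NF = 10 log₁₀(3.34828) = 5.25 dB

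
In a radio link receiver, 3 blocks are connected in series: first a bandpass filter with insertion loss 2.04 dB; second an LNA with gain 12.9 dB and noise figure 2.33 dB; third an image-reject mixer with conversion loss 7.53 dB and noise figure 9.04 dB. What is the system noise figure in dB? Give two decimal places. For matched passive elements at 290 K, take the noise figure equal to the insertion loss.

5.20 dB

Convert to linear (a loss of L dB is a gain of −L dB): F_i = 10^(NF_i/10), G_i = 10^(G_i,dB/10)
  Stage 1: F_1 = 10^(2.04/10) = 1.600, G_1 = 10^(−2.04/10) = 0.6252
  Stage 2: F_2 = 10^(2.33/10) = 1.710, G_2 = 10^(12.9/10) = 19.50
  Stage 3: F_3 = 10^(9.04/10) = 8.017, G_3 = 10^(−7.53/10) = 0.1766
Friis cascade:
  F = 1.600 + (1.710 − 1)/0.6252 + (8.017 − 1)/12.19 = 3.311
NF = 10 log₁₀(3.311) = 5.20 dB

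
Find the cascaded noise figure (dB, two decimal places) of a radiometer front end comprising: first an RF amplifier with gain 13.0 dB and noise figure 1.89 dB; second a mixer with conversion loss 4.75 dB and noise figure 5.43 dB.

2.23 dB

Convert to linear (a loss of L dB is a gain of −L dB): F_i = 10^(NF_i/10), G_i = 10^(G_i,dB/10)
  Stage 1: F_1 = 10^(1.89/10) = 1.545, G_1 = 10^(13.0/10) = 19.95
  Stage 2: F_2 = 10^(5.43/10) = 3.491, G_2 = 10^(−4.75/10) = 0.3350
Friis cascade:
  F = 1.545 + (3.491 − 1)/19.95 = 1.670
NF = 10 log₁₀(1.670) = 2.23 dB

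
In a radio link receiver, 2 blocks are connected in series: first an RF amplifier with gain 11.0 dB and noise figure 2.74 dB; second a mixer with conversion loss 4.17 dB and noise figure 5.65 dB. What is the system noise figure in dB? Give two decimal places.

3.20 dB

Convert to linear (a loss of L dB is a gain of −L dB): F_i = 10^(NF_i/10), G_i = 10^(G_i,dB/10)
  Stage 1: F_1 = 10^(2.74/10) = 1.879, G_1 = 10^(11.0/10) = 12.59
  Stage 2: F_2 = 10^(5.65/10) = 3.673, G_2 = 10^(−4.17/10) = 0.3828
Friis cascade:
  F = 1.879 + (3.673 − 1)/12.59 = 2.092
NF = 10 log₁₀(2.092) = 3.20 dB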